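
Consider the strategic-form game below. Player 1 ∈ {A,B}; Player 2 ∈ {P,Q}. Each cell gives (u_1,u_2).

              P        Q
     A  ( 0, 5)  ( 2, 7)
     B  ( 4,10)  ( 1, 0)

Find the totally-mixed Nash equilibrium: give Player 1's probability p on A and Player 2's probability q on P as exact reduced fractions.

p=5/6, q=1/5

P1 indiff ⇒ q·0+(1-q)·2 = q·4+(1-q)·1 ⇒ q(-4) = (1-q)(-1) ⇒ q = 1/5
P2 indiff ⇒ p·5+(1-p)·10 = p·7+(1-p)·0 ⇒ p(-2) = (1-p)(-10) ⇒ p = 5/6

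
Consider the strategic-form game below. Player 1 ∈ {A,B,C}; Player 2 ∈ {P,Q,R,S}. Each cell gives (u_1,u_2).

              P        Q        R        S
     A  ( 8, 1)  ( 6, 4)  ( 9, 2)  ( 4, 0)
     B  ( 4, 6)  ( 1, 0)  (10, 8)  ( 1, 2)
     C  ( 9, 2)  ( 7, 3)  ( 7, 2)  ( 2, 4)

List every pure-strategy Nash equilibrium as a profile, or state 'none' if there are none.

Nash profiles: (B,R)

(A,P): not NE [P1→C gives 9>8; P2→Q gives 4>1]
(A,Q): not NE [P1→C gives 7>6]
(A,R): not NE [P1→B gives 10>9; P2→Q gives 4>2]
(A,S): not NE [P2→Q gives 4>0]
(B,P): not NE [P1→C gives 9>4; P2→R gives 8>6]
(B,Q): not NE [P1→C gives 7>1; P2→R gives 8>0]
(B,R): NE
(B,S): not NE [P1→A gives 4>1; P2→R gives 8>2]
(C,P): not NE [P2→S gives 4>2]
(C,Q): not NE [P2→S gives 4>3]
(C,R): not NE [P1→B gives 10>7; P2→S gives 4>2]
(C,S): not NE [P1→A gives 4>2]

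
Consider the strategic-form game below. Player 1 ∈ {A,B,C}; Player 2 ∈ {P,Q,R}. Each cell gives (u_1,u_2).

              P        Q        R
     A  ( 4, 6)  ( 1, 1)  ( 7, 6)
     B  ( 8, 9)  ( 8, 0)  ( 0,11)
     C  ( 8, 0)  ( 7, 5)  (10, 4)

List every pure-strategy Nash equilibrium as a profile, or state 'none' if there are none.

No pure NE.

(A,P): not NE [P1→C gives 8>4]
(A,Q): not NE [P1→B gives 8>1; P2→R gives 6>1]
(A,R): not NE [P1→C gives 10>7]
(B,P): not NE [P2→R gives 11>9]
(B,Q): not NE [P2→R gives 11>0]
(B,R): not NE [P1→C gives 10>0]
(C,P): not NE [P2→Q gives 5>0]
(C,Q): not NE [P1→B gives 8>7]
(C,R): not NE [P2→Q gives 5>4]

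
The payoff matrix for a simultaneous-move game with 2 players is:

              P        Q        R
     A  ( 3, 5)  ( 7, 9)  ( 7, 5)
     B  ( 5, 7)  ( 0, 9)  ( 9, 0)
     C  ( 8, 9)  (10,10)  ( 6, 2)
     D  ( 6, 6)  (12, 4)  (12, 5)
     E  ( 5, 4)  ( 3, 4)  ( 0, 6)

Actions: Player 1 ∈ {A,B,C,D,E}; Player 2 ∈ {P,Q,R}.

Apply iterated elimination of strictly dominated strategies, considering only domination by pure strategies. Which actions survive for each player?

P1 drop A (D beats it: P:6>3 Q:12>7 R:12>7)
P1 drop B (D beats it: P:6>5 Q:12>0 R:12>9)
P1 drop E (C beats it: P:8>5 Q:10>3 R:6>0)
P2 drop R (P beats it: C:9>2 D:6>5)
P1→{C,D} P2→{P,Q}

Survivors P1:{C,D} P2:{P,Q}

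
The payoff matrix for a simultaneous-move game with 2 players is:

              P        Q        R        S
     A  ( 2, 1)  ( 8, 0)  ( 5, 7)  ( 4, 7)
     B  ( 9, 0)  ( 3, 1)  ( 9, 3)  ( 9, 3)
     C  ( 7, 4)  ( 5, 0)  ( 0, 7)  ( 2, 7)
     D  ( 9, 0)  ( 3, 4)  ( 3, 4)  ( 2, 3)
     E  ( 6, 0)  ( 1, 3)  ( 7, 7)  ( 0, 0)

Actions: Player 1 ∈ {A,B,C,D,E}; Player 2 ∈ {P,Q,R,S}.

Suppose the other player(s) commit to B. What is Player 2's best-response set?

u_2(P vs B) = 0
u_2(Q vs B) = 1
u_2(R vs B) = 3
u_2(S vs B) = 3
max payoff 3 at {R,S}

argmax u_2 = {R,S}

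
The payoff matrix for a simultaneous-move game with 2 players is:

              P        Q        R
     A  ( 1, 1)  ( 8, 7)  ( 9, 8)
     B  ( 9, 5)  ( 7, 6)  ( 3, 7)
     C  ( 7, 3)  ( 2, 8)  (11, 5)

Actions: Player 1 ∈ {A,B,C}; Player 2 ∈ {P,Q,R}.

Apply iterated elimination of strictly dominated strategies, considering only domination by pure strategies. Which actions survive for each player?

P2 drop P (Q beats it: A:7>1 B:6>5 C:8>3)
P1 drop B (A beats it: Q:8>7 R:9>3)
P1→{A,C} P2→{Q,R}

Remaining: P1:{A,C} P2:{Q,R}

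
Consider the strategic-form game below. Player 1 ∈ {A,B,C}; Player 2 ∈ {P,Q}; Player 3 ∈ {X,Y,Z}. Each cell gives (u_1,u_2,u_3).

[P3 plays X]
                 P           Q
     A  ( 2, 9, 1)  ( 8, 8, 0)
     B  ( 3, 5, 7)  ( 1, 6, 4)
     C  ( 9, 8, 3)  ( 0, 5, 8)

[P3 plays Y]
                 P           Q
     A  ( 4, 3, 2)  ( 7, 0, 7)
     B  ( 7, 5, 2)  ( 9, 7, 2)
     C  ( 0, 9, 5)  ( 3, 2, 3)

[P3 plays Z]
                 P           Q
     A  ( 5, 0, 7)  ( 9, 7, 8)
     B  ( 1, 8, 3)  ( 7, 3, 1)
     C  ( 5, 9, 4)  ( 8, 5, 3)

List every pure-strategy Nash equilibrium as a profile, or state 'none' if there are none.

(A,P,X): not NE [P1→C gives 9>2; P3→Z gives 7>1]
(A,P,Y): not NE [P1→B gives 7>4; P3→Z gives 7>2]
(A,P,Z): not NE [P2→Q gives 7>0]
(A,Q,X): not NE [P2→P gives 9>8; P3→Z gives 8>0]
(A,Q,Y): not NE [P1→B gives 9>7; P2→P gives 3>0; P3→Z gives 8>7]
(A,Q,Z): NE
(B,P,X): not NE [P1→C gives 9>3; P2→Q gives 6>5]
(B,P,Y): not NE [P2→Q gives 7>5; P3→X gives 7>2]
(B,P,Z): not NE [P1→C gives 5>1; P3→X gives 7>3]
(B,Q,X): not NE [P1→A gives 8>1]
(B,Q,Y): not NE [P3→X gives 4>2]
(B,Q,Z): not NE [P1→A gives 9>7; P2→P gives 8>3; P3→X gives 4>1]
(C,P,X): not NE [P3→Y gives 5>3]
(C,P,Y): not NE [P1→B gives 7>0]
(C,P,Z): not NE [P3→Y gives 5>4]
(C,Q,X): not NE [P1→A gives 8>0; P2→P gives 8>5]
(C,Q,Y): not NE [P1→B gives 9>3; P2→P gives 9>2; P3→X gives 8>3]
(C,Q,Z): not NE [P1→A gives 9>8; P2→P gives 9>5; P3→X gives 8>3]

PSNE = {(A,Q,Z)}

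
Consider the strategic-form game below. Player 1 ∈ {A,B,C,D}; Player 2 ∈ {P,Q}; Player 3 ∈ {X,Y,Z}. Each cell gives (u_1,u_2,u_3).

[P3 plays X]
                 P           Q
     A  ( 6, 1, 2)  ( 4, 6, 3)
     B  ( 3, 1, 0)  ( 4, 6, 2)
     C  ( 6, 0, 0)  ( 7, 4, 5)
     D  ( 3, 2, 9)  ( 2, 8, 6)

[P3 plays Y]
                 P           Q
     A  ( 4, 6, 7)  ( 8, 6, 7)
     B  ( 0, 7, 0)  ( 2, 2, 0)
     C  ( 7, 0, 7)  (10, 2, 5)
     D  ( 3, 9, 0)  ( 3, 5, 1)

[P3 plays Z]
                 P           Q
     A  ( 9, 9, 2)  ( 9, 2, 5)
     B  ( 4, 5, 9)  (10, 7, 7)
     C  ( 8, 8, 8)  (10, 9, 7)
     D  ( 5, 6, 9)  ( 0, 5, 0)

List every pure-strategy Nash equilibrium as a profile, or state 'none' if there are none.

PSNE = {(B,Q,Z), (C,Q,Z)}

(A,P,X): not NE [P2→Q gives 6>1; P3→Y gives 7>2]
(A,P,Y): not NE [P1→C gives 7>4]
(A,P,Z): not NE [P3→Y gives 7>2]
(A,Q,X): not NE [P1→C gives 7>4; P3→Y gives 7>3]
(A,Q,Y): not NE [P1→C gives 10>8]
(A,Q,Z): not NE [P1→C gives 10>9; P2→P gives 9>2; P3→Y gives 7>5]
(B,P,X): not NE [P1→C gives 6>3; P2→Q gives 6>1; P3→Z gives 9>0]
(B,P,Y): not NE [P1→C gives 7>0; P3→Z gives 9>0]
(B,P,Z): not NE [P1→A gives 9>4; P2→Q gives 7>5]
(B,Q,X): not NE [P1→C gives 7>4; P3→Z gives 7>2]
(B,Q,Y): not NE [P1→C gives 10>2; P2→P gives 7>2; P3→Z gives 7>0]
(B,Q,Z): NE
(C,P,X): not NE [P2→Q gives 4>0; P3→Z gives 8>0]
(C,P,Y): not NE [P2→Q gives 2>0; P3→Z gives 8>7]
(C,P,Z): not NE [P1→A gives 9>8; P2→Q gives 9>8]
(C,Q,X): not NE [P3→Z gives 7>5]
(C,Q,Y): not NE [P3→Z gives 7>5]
(C,Q,Z): NE
(D,P,X): not NE [P1→C gives 6>3; P2→Q gives 8>2]
(D,P,Y): not NE [P1→C gives 7>3; P3→Z gives 9>0]
(D,P,Z): not NE [P1→A gives 9>5]
(D,Q,X): not NE [P1→C gives 7>2]
(D,Q,Y): not NE [P1→C gives 10>3; P2→P gives 9>5; P3→X gives 6>1]
(D,Q,Z): not NE [P1→C gives 10>0; P2→P gives 6>5; P3→X gives 6>0]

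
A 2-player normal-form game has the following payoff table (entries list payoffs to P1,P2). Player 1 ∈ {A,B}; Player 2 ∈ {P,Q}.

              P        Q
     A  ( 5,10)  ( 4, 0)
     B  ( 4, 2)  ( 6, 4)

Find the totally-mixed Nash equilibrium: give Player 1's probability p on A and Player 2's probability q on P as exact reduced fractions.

(p,q) = (1/6, 2/3)

P1 indiff ⇒ q·5+(1-q)·4 = q·4+(1-q)·6 ⇒ q(1) = (1-q)(2) ⇒ q = 2/3
P2 indiff ⇒ p·10+(1-p)·2 = p·0+(1-p)·4 ⇒ p(10) = (1-p)(2) ⇒ p = 1/6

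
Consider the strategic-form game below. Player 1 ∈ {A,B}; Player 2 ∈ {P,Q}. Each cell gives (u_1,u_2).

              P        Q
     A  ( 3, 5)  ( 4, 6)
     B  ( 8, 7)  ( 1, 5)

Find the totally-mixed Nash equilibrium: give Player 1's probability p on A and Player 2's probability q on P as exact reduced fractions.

(p,q) = (2/3, 3/8)

P1 indiff ⇒ q·3+(1-q)·4 = q·8+(1-q)·1 ⇒ q(-5) = (1-q)(-3) ⇒ q = 3/8
P2 indiff ⇒ p·5+(1-p)·7 = p·6+(1-p)·5 ⇒ p(-1) = (1-p)(-2) ⇒ p = 2/3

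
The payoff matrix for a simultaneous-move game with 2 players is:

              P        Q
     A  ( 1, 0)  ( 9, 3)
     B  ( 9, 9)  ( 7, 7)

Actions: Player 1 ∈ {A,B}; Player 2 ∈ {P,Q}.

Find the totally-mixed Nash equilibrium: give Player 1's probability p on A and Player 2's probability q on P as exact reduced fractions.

P1 mixes 2/5 on A; P2 mixes 1/5 on P

P1 indiff ⇒ q·1+(1-q)·9 = q·9+(1-q)·7 ⇒ q(-8) = (1-q)(-2) ⇒ q = 1/5
P2 indiff ⇒ p·0+(1-p)·9 = p·3+(1-p)·7 ⇒ p(-3) = (1-p)(-2) ⇒ p = 2/5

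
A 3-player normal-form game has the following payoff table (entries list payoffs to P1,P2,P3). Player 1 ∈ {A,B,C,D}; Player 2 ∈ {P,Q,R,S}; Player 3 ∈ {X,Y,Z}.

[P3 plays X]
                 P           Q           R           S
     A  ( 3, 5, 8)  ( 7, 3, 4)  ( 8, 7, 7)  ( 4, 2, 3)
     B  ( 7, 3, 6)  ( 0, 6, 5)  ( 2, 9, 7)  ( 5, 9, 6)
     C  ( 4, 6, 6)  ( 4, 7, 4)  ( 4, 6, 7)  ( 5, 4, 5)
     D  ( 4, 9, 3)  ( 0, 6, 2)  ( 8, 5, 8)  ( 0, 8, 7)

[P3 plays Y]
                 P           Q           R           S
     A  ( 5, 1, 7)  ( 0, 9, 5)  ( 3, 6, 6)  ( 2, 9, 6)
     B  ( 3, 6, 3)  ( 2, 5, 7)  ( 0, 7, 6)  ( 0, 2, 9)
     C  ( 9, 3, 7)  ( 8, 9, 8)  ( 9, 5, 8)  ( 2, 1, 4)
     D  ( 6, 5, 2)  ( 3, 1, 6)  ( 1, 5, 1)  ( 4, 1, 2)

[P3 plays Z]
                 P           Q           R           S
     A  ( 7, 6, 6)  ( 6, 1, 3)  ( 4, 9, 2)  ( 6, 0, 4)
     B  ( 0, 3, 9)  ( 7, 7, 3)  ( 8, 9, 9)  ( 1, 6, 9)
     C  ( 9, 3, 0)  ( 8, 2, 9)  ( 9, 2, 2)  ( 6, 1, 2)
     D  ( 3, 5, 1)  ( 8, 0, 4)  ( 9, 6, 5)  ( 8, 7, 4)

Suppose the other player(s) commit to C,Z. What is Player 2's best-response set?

u_2(P vs C,Z) = 3
u_2(Q vs C,Z) = 2
u_2(R vs C,Z) = 2
u_2(S vs C,Z) = 1
max payoff 3 at {P}

argmax u_2 = {P}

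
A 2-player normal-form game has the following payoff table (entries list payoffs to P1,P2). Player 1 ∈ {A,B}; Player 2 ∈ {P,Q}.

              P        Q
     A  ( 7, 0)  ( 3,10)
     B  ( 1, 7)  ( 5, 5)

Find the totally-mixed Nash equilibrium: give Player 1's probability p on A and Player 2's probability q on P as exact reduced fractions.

P1 indiff ⇒ q·7+(1-q)·3 = q·1+(1-q)·5 ⇒ q(6) = (1-q)(2) ⇒ q = 1/4
P2 indiff ⇒ p·0+(1-p)·7 = p·10+(1-p)·5 ⇒ p(-10) = (1-p)(-2) ⇒ p = 1/6

(p,q) = (1/6, 1/4)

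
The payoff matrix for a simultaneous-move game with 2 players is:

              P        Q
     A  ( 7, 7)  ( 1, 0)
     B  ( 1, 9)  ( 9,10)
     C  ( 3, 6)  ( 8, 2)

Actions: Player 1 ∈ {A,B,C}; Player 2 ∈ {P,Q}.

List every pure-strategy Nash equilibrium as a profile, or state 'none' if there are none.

(A,P): NE
(A,Q): not NE [P1→B gives 9>1; P2→P gives 7>0]
(B,P): not NE [P1→A gives 7>1; P2→Q gives 10>9]
(B,Q): NE
(C,P): not NE [P1→A gives 7>3]
(C,Q): not NE [P1→B gives 9>8; P2→P gives 6>2]

PSNE = {(A,P), (B,Q)}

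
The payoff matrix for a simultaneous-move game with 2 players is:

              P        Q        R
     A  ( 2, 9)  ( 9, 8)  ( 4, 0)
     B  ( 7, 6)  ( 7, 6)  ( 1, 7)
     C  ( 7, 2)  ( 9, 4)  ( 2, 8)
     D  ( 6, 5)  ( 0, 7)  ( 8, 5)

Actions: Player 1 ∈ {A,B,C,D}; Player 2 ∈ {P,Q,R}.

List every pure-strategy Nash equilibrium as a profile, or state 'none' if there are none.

Equilibria: none

(A,P): not NE [P1→C gives 7>2]
(A,Q): not NE [P2→P gives 9>8]
(A,R): not NE [P1→D gives 8>4; P2→P gives 9>0]
(B,P): not NE [P2→R gives 7>6]
(B,Q): not NE [P1→C gives 9>7; P2→R gives 7>6]
(B,R): not NE [P1→D gives 8>1]
(C,P): not NE [P2→R gives 8>2]
(C,Q): not NE [P2→R gives 8>4]
(C,R): not NE [P1→D gives 8>2]
(D,P): not NE [P1→C gives 7>6; P2→Q gives 7>5]
(D,Q): not NE [P1→C gives 9>0]
(D,R): not NE [P2→Q gives 7>5]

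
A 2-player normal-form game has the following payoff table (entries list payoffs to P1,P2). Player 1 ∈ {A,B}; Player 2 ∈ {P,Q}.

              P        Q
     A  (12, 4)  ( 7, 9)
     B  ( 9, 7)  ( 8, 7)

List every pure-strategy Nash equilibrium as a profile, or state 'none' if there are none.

(A,P): not NE [P2→Q gives 9>4]
(A,Q): not NE [P1→B gives 8>7]
(B,P): not NE [P1→A gives 12>9]
(B,Q): NE

PSNE = {(B,Q)}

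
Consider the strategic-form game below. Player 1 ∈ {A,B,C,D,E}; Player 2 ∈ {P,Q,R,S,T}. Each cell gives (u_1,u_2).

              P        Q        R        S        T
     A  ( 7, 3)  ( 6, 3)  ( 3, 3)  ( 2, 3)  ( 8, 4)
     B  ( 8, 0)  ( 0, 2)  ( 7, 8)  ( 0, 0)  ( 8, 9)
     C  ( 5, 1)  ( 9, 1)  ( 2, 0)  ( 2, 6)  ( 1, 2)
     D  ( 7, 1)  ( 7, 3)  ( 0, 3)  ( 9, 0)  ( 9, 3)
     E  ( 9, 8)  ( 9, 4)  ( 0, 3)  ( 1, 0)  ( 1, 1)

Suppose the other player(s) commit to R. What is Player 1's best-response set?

u_1(A vs R) = 3
u_1(B vs R) = 7
u_1(C vs R) = 2
u_1(D vs R) = 0
u_1(E vs R) = 0
max payoff 7 at {B}

argmax u_1 = {B}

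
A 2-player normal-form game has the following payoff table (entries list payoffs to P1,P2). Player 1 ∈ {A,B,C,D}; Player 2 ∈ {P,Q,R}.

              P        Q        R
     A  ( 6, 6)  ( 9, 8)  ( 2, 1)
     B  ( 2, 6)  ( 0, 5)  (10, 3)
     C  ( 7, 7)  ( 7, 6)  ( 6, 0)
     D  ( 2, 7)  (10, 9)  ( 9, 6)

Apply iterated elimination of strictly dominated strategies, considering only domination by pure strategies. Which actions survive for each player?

P2 drop R (P beats it: A:6>1 B:6>3 C:7>0 D:7>6)
P1 drop B (A beats it: P:6>2 Q:9>0)
P1→{A,C,D} P2→{P,Q}

Remaining: P1:{A,C,D} P2:{P,Q}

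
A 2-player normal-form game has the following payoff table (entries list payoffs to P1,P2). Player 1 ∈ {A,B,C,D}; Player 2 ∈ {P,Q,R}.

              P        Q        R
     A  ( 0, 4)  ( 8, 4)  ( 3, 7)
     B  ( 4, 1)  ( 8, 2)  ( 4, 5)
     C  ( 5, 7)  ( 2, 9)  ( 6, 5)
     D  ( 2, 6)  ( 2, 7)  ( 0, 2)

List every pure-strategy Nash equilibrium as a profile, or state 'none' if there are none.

(A,P): not NE [P1→C gives 5>0; P2→R gives 7>4]
(A,Q): not NE [P2→R gives 7>4]
(A,R): not NE [P1→C gives 6>3]
(B,P): not NE [P1→C gives 5>4; P2→R gives 5>1]
(B,Q): not NE [P2→R gives 5>2]
(B,R): not NE [P1→C gives 6>4]
(C,P): not NE [P2→Q gives 9>7]
(C,Q): not NE [P1→B gives 8>2]
(C,R): not NE [P2→Q gives 9>5]
(D,P): not NE [P1→C gives 5>2; P2→Q gives 7>6]
(D,Q): not NE [P1→B gives 8>2]
(D,R): not NE [P1→C gives 6>0; P2→Q gives 7>2]

PSNE: ∅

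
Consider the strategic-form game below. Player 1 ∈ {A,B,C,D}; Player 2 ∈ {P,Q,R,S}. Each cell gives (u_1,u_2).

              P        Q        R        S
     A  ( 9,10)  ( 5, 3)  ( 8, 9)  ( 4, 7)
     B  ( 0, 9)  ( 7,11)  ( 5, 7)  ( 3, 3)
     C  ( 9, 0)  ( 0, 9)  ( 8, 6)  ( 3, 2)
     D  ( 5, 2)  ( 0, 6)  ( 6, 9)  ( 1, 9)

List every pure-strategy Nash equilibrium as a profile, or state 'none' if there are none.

(A,P): NE
(A,Q): not NE [P1→B gives 7>5; P2→P gives 10>3]
(A,R): not NE [P2→P gives 10>9]
(A,S): not NE [P2→P gives 10>7]
(B,P): not NE [P1→C gives 9>0; P2→Q gives 11>9]
(B,Q): NE
(B,R): not NE [P1→C gives 8>5; P2→Q gives 11>7]
(B,S): not NE [P1→A gives 4>3; P2→Q gives 11>3]
(C,P): not NE [P2→Q gives 9>0]
(C,Q): not NE [P1→B gives 7>0]
(C,R): not NE [P2→Q gives 9>6]
(C,S): not NE [P1→A gives 4>3; P2→Q gives 9>2]
(D,P): not NE [P1→C gives 9>5; P2→S gives 9>2]
(D,Q): not NE [P1→B gives 7>0; P2→S gives 9>6]
(D,R): not NE [P1→C gives 8>6]
(D,S): not NE [P1→A gives 4>1]

Nash profiles: (A,P), (B,Q)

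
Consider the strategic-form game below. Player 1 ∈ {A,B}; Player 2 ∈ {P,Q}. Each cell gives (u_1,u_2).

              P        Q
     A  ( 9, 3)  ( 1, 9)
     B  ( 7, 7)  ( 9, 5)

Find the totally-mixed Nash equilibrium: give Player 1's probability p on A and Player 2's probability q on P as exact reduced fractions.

P1 indiff ⇒ q·9+(1-q)·1 = q·7+(1-q)·9 ⇒ q(2) = (1-q)(8) ⇒ q = 4/5
P2 indiff ⇒ p·3+(1-p)·7 = p·9+(1-p)·5 ⇒ p(-6) = (1-p)(-2) ⇒ p = 1/4

p=1/4, q=4/5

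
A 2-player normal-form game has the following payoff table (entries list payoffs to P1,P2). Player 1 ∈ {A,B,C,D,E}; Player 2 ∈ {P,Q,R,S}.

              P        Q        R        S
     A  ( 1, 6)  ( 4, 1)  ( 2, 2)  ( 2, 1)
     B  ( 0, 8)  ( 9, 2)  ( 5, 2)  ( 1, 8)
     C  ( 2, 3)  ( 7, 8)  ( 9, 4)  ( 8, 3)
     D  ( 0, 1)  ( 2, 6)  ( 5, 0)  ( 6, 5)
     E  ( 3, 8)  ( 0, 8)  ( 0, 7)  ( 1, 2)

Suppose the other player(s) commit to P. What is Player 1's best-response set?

P1 best: {E}

u_1(A vs P) = 1
u_1(B vs P) = 0
u_1(C vs P) = 2
u_1(D vs P) = 0
u_1(E vs P) = 3
max payoff 3 at {E}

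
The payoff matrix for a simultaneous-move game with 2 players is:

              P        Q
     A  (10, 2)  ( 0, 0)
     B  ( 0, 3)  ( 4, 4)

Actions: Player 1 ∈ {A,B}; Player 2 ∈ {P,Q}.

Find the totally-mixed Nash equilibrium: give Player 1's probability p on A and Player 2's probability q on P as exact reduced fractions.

(p,q) = (1/3, 2/7)

P1 indiff ⇒ q·10+(1-q)·0 = q·0+(1-q)·4 ⇒ q(10) = (1-q)(4) ⇒ q = 2/7
P2 indiff ⇒ p·2+(1-p)·3 = p·0+(1-p)·4 ⇒ p(2) = (1-p)(1) ⇒ p = 1/3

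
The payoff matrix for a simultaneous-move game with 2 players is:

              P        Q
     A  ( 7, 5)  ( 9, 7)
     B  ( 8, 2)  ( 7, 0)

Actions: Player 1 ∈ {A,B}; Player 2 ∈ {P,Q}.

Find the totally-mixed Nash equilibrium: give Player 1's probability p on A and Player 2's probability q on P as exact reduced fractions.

p=1/2, q=2/3

P1 indiff ⇒ q·7+(1-q)·9 = q·8+(1-q)·7 ⇒ q(-1) = (1-q)(-2) ⇒ q = 2/3
P2 indiff ⇒ p·5+(1-p)·2 = p·7+(1-p)·0 ⇒ p(-2) = (1-p)(-2) ⇒ p = 1/2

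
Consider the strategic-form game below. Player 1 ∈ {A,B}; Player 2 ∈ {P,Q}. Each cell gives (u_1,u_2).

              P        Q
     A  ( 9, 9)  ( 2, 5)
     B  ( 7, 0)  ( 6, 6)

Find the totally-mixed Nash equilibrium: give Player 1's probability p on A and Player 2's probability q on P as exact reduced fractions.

P1 indiff ⇒ q·9+(1-q)·2 = q·7+(1-q)·6 ⇒ q(2) = (1-q)(4) ⇒ q = 2/3
P2 indiff ⇒ p·9+(1-p)·0 = p·5+(1-p)·6 ⇒ p(4) = (1-p)(6) ⇒ p = 3/5

P1 mixes 3/5 on A; P2 mixes 2/3 on P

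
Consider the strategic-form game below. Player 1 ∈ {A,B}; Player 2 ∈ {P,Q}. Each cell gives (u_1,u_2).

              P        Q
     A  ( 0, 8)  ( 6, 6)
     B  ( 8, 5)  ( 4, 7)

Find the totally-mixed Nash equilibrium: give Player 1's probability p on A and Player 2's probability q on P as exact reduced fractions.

P1 indiff ⇒ q·0+(1-q)·6 = q·8+(1-q)·4 ⇒ q(-8) = (1-q)(-2) ⇒ q = 1/5
P2 indiff ⇒ p·8+(1-p)·5 = p·6+(1-p)·7 ⇒ p(2) = (1-p)(2) ⇒ p = 1/2

(p,q) = (1/2, 1/5)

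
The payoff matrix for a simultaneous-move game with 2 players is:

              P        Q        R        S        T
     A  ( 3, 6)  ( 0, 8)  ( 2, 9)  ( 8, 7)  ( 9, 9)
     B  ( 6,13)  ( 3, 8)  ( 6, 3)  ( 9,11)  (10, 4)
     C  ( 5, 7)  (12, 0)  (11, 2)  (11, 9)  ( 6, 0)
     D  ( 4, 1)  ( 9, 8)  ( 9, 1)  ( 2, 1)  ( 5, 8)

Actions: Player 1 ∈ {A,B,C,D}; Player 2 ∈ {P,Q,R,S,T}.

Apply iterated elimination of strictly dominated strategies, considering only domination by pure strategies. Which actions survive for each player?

Survivors P1:{B,C} P2:{P,S}

P1 drop A (B beats it: P:6>3 Q:3>0 R:6>2 S:9>8 T:10>9)
P1 drop D (C beats it: P:5>4 Q:12>9 R:11>9 S:11>2 T:6>5)
P2 drop Q (P beats it: B:13>8 C:7>0)
P2 drop R (P beats it: B:13>3 C:7>2)
P2 drop T (P beats it: B:13>4 C:7>0)
P1→{B,C} P2→{P,S}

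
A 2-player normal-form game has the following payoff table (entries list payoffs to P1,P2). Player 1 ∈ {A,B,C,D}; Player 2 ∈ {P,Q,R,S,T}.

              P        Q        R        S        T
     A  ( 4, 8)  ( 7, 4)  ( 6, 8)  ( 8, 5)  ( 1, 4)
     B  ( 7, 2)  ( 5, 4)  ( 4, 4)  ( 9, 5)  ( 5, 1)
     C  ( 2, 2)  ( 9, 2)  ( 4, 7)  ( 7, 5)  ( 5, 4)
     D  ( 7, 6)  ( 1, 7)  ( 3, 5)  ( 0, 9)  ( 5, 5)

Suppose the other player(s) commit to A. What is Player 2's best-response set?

u_2(P vs A) = 8
u_2(Q vs A) = 4
u_2(R vs A) = 8
u_2(S vs A) = 5
u_2(T vs A) = 4
max payoff 8 at {P,R}

P2 best: {P,R}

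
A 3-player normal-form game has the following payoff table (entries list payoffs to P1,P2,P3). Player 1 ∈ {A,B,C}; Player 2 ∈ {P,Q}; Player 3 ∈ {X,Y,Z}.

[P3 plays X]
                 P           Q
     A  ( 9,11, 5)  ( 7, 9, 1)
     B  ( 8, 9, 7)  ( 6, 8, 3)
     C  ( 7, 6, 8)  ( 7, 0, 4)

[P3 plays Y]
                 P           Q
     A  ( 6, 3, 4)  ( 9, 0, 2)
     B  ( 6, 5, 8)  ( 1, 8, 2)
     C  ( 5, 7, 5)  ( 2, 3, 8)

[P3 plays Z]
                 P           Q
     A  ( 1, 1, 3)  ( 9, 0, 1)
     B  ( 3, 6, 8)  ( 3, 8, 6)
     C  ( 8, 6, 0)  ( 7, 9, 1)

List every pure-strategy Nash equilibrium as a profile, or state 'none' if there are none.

(A,P,X): NE
(A,P,Y): not NE [P3→X gives 5>4]
(A,P,Z): not NE [P1→C gives 8>1; P3→X gives 5>3]
(A,Q,X): not NE [P2→P gives 11>9; P3→Y gives 2>1]
(A,Q,Y): not NE [P2→P gives 3>0]
(A,Q,Z): not NE [P2→P gives 1>0; P3→Y gives 2>1]
(B,P,X): not NE [P1→A gives 9>8; P3→Z gives 8>7]
(B,P,Y): not NE [P2→Q gives 8>5]
(B,P,Z): not NE [P1→C gives 8>3; P2→Q gives 8>6]
(B,Q,X): not NE [P1→C gives 7>6; P2→P gives 9>8; P3→Z gives 6>3]
(B,Q,Y): not NE [P1→A gives 9>1; P3→Z gives 6>2]
(B,Q,Z): not NE [P1→A gives 9>3]
(C,P,X): not NE [P1→A gives 9>7]
(C,P,Y): not NE [P1→B gives 6>5; P3→X gives 8>5]
(C,P,Z): not NE [P2→Q gives 9>6; P3→X gives 8>0]
(C,Q,X): not NE [P2→P gives 6>0; P3→Y gives 8>4]
(C,Q,Y): not NE [P1→A gives 9>2; P2→P gives 7>3]
(C,Q,Z): not NE [P1→A gives 9>7; P3→Y gives 8>1]

Nash profiles: (A,P,X)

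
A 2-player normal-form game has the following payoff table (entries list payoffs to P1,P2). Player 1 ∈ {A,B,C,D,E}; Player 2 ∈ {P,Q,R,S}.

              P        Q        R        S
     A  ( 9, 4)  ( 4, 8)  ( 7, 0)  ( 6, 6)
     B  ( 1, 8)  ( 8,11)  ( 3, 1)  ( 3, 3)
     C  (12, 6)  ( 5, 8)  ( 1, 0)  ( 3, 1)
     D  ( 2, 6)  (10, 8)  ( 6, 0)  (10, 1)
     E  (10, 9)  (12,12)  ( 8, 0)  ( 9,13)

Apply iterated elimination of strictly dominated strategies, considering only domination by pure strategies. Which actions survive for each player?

P1 drop A (E beats it: P:10>9 Q:12>4 R:8>7 S:9>6)
P1 drop B (D beats it: P:2>1 Q:10>8 R:6>3 S:10>3)
P2 drop P (Q beats it: C:8>6 D:8>6 E:12>9)
P1 drop C (D beats it: Q:10>5 R:6>1 S:10>3)
P2 drop R (Q beats it: D:8>0 E:12>0)
P1→{D,E} P2→{Q,S}

IESDS → P1:{D,E} P2:{Q,S}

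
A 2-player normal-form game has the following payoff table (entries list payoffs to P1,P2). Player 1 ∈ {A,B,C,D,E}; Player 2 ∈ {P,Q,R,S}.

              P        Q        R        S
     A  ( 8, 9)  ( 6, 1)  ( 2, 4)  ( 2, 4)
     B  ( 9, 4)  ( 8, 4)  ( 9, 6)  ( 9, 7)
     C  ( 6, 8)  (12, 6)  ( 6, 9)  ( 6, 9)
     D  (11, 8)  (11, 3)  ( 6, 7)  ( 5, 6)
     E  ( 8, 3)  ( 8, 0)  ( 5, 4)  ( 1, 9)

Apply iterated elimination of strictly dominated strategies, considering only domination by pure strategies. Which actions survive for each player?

IESDS → P1:{B,D} P2:{P,R,S}

P1 drop A (B beats it: P:9>8 Q:8>6 R:9>2 S:9>2)
P1 drop E (D beats it: P:11>8 Q:11>8 R:6>5 S:5>1)
P2 drop Q (R beats it: B:6>4 C:9>6 D:7>3)
P1 drop C (B beats it: P:9>6 R:9>6 S:9>6)
P1→{B,D} P2→{P,R,S}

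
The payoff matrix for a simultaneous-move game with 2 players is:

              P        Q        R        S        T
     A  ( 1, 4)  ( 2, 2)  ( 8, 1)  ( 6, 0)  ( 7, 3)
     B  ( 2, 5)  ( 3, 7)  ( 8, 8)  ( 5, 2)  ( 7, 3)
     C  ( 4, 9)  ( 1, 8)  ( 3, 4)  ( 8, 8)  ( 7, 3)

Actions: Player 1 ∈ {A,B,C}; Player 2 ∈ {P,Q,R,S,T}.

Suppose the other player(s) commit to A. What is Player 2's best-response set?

u_2(P vs A) = 4
u_2(Q vs A) = 2
u_2(R vs A) = 1
u_2(S vs A) = 0
u_2(T vs A) = 3
max payoff 4 at {P}

BR_2 = {P}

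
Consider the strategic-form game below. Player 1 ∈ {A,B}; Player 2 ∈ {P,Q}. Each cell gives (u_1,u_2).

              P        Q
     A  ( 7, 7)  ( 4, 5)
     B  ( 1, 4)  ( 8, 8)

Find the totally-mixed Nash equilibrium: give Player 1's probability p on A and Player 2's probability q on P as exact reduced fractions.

P1 indiff ⇒ q·7+(1-q)·4 = q·1+(1-q)·8 ⇒ q(6) = (1-q)(4) ⇒ q = 2/5
P2 indiff ⇒ p·7+(1-p)·4 = p·5+(1-p)·8 ⇒ p(2) = (1-p)(4) ⇒ p = 2/3

P1 mixes 2/3 on A; P2 mixes 2/5 on P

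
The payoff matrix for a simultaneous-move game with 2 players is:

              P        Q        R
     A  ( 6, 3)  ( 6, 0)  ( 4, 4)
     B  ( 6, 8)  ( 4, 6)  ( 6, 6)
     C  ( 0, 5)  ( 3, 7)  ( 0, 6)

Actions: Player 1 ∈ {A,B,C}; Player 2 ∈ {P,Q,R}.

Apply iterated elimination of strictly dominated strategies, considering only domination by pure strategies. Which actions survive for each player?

P1 drop C (A beats it: P:6>0 Q:6>3 R:4>0)
P2 drop Q (P beats it: A:3>0 B:8>6)
P1→{A,B} P2→{P,R}

IESDS → P1:{A,B} P2:{P,R}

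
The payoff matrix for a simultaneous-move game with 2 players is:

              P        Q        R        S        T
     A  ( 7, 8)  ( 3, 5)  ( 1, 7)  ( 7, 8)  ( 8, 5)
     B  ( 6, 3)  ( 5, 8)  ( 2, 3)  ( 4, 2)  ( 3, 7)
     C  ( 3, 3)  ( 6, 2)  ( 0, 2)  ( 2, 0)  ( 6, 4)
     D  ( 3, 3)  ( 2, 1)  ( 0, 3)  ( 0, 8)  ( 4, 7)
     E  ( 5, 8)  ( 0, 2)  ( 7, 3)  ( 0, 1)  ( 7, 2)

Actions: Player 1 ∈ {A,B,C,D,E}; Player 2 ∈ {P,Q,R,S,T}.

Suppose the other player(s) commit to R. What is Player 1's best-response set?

argmax u_1 = {E}

u_1(A vs R) = 1
u_1(B vs R) = 2
u_1(C vs R) = 0
u_1(D vs R) = 0
u_1(E vs R) = 7
max payoff 7 at {E}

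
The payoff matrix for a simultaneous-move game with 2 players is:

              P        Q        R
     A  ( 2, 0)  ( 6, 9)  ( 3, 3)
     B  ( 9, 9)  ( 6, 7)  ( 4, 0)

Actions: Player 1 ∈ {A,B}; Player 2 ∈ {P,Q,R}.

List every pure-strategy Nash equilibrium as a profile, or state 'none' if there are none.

NE set: (A,Q), (B,P)

(A,P): not NE [P1→B gives 9>2; P2→Q gives 9>0]
(A,Q): NE
(A,R): not NE [P1→B gives 4>3; P2→Q gives 9>3]
(B,P): NE
(B,Q): not NE [P2→P gives 9>7]
(B,R): not NE [P2→P gives 9>0]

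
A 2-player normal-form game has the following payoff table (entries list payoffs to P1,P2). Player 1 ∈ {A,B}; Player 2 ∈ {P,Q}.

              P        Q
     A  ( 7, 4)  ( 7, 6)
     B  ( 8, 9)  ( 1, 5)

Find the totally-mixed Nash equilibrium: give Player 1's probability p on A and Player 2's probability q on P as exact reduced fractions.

P1 mixes 2/3 on A; P2 mixes 6/7 on P

P1 indiff ⇒ q·7+(1-q)·7 = q·8+(1-q)·1 ⇒ q(-1) = (1-q)(-6) ⇒ q = 6/7
P2 indiff ⇒ p·4+(1-p)·9 = p·6+(1-p)·5 ⇒ p(-2) = (1-p)(-4) ⇒ p = 2/3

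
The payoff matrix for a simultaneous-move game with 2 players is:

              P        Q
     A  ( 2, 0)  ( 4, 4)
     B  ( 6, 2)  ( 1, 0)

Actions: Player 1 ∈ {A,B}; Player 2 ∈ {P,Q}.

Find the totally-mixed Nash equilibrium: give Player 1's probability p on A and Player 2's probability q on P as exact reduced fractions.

(p,q) = (1/3, 3/7)

P1 indiff ⇒ q·2+(1-q)·4 = q·6+(1-q)·1 ⇒ q(-4) = (1-q)(-3) ⇒ q = 3/7
P2 indiff ⇒ p·0+(1-p)·2 = p·4+(1-p)·0 ⇒ p(-4) = (1-p)(-2) ⇒ p = 1/3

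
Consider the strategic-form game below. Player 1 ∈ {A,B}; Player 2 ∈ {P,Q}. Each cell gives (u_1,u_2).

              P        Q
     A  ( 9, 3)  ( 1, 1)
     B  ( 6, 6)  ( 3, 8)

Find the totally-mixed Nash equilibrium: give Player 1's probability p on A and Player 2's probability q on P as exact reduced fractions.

P1 indiff ⇒ q·9+(1-q)·1 = q·6+(1-q)·3 ⇒ q(3) = (1-q)(2) ⇒ q = 2/5
P2 indiff ⇒ p·3+(1-p)·6 = p·1+(1-p)·8 ⇒ p(2) = (1-p)(2) ⇒ p = 1/2

P1 mixes 1/2 on A; P2 mixes 2/5 on P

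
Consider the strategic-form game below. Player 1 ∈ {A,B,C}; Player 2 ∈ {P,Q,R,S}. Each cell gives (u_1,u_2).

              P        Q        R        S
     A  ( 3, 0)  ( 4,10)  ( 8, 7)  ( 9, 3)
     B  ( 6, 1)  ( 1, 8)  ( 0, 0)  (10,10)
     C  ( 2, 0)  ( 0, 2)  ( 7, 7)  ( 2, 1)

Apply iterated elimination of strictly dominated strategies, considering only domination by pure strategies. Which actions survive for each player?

IESDS → P1:{A,B} P2:{Q,S}

P1 drop C (A beats it: P:3>2 Q:4>0 R:8>7 S:9>2)
P2 drop P (Q beats it: A:10>0 B:8>1)
P2 drop R (Q beats it: A:10>7 B:8>0)
P1→{A,B} P2→{Q,S}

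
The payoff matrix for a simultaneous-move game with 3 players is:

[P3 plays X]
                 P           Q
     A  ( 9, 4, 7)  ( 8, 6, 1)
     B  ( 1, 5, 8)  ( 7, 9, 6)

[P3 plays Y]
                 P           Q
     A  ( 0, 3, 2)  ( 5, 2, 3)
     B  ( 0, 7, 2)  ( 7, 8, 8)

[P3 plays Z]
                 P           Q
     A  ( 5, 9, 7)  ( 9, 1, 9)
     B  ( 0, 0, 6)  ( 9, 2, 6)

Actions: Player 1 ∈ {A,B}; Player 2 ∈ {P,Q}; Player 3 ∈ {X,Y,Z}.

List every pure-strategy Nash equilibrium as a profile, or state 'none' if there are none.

(A,P,X): not NE [P2→Q gives 6>4]
(A,P,Y): not NE [P3→Z gives 7>2]
(A,P,Z): NE
(A,Q,X): not NE [P3→Z gives 9>1]
(A,Q,Y): not NE [P1→B gives 7>5; P2→P gives 3>2; P3→Z gives 9>3]
(A,Q,Z): not NE [P2→P gives 9>1]
(B,P,X): not NE [P1→A gives 9>1; P2→Q gives 9>5]
(B,P,Y): not NE [P2→Q gives 8>7; P3→X gives 8>2]
(B,P,Z): not NE [P1→A gives 5>0; P2→Q gives 2>0; P3→X gives 8>6]
(B,Q,X): not NE [P1→A gives 8>7; P3→Y gives 8>6]
(B,Q,Y): NE
(B,Q,Z): not NE [P3→Y gives 8>6]

NE set: (A,P,Z), (B,Q,Y)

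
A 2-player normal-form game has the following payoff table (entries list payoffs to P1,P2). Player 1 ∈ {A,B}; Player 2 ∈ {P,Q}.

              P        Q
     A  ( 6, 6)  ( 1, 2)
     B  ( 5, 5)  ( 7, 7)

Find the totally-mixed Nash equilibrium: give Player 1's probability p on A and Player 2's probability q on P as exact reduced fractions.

P1 indiff ⇒ q·6+(1-q)·1 = q·5+(1-q)·7 ⇒ q(1) = (1-q)(6) ⇒ q = 6/7
P2 indiff ⇒ p·6+(1-p)·5 = p·2+(1-p)·7 ⇒ p(4) = (1-p)(2) ⇒ p = 1/3

p=1/3, q=6/7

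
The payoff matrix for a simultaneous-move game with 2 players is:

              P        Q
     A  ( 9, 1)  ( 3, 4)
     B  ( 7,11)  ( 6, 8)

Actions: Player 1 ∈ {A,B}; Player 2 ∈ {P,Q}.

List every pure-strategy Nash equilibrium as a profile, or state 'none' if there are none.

(A,P): not NE [P2→Q gives 4>1]
(A,Q): not NE [P1→B gives 6>3]
(B,P): not NE [P1→A gives 9>7]
(B,Q): not NE [P2→P gives 11>8]

PSNE: ∅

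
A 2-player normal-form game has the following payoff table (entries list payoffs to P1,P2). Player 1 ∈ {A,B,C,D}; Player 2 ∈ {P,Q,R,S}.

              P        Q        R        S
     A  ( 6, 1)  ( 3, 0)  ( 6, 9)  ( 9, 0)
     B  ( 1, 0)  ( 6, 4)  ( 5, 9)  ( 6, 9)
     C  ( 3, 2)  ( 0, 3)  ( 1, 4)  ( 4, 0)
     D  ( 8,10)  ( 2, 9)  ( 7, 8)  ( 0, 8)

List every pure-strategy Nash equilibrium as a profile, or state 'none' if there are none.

(A,P): not NE [P1→D gives 8>6; P2→R gives 9>1]
(A,Q): not NE [P1→B gives 6>3; P2→R gives 9>0]
(A,R): not NE [P1→D gives 7>6]
(A,S): not NE [P2→R gives 9>0]
(B,P): not NE [P1→D gives 8>1; P2→S gives 9>0]
(B,Q): not NE [P2→S gives 9>4]
(B,R): not NE [P1→D gives 7>5]
(B,S): not NE [P1→A gives 9>6]
(C,P): not NE [P1→D gives 8>3; P2→R gives 4>2]
(C,Q): not NE [P1→B gives 6>0; P2→R gives 4>3]
(C,R): not NE [P1→D gives 7>1]
(C,S): not NE [P1→A gives 9>4; P2→R gives 4>0]
(D,P): NE
(D,Q): not NE [P1→B gives 6>2; P2→P gives 10>9]
(D,R): not NE [P2→P gives 10>8]
(D,S): not NE [P1→A gives 9>0; P2→P gives 10>8]

NE set: (D,P)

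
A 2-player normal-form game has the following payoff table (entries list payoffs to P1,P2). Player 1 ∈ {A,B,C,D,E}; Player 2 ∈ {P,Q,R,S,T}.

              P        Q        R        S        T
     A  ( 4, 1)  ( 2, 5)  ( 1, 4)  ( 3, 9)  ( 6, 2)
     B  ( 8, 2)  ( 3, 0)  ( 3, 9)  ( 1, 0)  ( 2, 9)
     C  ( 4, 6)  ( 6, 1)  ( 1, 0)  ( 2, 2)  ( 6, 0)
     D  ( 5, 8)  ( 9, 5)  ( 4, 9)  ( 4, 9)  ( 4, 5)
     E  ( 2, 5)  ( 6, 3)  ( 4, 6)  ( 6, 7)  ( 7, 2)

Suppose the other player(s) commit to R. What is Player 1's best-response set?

u_1(A vs R) = 1
u_1(B vs R) = 3
u_1(C vs R) = 1
u_1(D vs R) = 4
u_1(E vs R) = 4
max payoff 4 at {D,E}

BR_1 = {D,E}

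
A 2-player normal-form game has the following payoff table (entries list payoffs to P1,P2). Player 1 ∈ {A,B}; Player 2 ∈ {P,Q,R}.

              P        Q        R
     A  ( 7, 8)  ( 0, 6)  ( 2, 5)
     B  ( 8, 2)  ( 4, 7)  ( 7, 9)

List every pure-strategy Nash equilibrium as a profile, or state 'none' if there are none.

(A,P): not NE [P1→B gives 8>7]
(A,Q): not NE [P1→B gives 4>0; P2→P gives 8>6]
(A,R): not NE [P1→B gives 7>2; P2→P gives 8>5]
(B,P): not NE [P2→R gives 9>2]
(B,Q): not NE [P2→R gives 9>7]
(B,R): NE

PSNE = {(B,R)}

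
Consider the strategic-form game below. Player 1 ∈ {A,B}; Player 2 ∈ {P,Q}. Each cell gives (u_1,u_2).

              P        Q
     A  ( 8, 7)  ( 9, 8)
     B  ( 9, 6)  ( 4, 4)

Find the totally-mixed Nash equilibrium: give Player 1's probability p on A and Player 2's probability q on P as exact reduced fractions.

P1 mixes 2/3 on A; P2 mixes 5/6 on P

P1 indiff ⇒ q·8+(1-q)·9 = q·9+(1-q)·4 ⇒ q(-1) = (1-q)(-5) ⇒ q = 5/6
P2 indiff ⇒ p·7+(1-p)·6 = p·8+(1-p)·4 ⇒ p(-1) = (1-p)(-2) ⇒ p = 2/3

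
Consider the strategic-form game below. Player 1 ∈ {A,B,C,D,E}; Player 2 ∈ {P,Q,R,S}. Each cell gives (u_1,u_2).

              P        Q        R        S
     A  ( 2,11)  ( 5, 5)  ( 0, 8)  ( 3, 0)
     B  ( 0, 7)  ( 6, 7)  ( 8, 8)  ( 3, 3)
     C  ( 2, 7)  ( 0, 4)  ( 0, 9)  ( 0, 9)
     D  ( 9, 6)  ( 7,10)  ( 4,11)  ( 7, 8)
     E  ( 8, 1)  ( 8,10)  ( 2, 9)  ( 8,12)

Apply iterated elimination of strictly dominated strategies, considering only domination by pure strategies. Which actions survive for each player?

Remaining: P1:{B,D,E} P2:{Q,R,S}

P1 drop A (D beats it: P:9>2 Q:7>5 R:4>0 S:7>3)
P1 drop C (D beats it: P:9>2 Q:7>0 R:4>0 S:7>0)
P2 drop P (R beats it: B:8>7 D:11>6 E:9>1)
P1→{B,D,E} P2→{Q,R,S}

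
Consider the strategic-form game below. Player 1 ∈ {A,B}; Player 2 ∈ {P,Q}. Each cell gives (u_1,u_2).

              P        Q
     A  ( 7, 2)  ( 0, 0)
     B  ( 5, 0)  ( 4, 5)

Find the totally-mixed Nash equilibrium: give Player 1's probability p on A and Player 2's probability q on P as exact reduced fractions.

p=5/7, q=2/3

P1 indiff ⇒ q·7+(1-q)·0 = q·5+(1-q)·4 ⇒ q(2) = (1-q)(4) ⇒ q = 2/3
P2 indiff ⇒ p·2+(1-p)·0 = p·0+(1-p)·5 ⇒ p(2) = (1-p)(5) ⇒ p = 5/7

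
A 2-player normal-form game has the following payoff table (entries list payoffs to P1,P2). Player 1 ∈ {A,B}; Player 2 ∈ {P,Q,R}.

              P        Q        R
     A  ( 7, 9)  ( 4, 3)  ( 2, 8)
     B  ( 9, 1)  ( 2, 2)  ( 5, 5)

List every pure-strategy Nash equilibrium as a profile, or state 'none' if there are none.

(A,P): not NE [P1→B gives 9>7]
(A,Q): not NE [P2→P gives 9>3]
(A,R): not NE [P1→B gives 5>2; P2→P gives 9>8]
(B,P): not NE [P2→R gives 5>1]
(B,Q): not NE [P1→A gives 4>2; P2→R gives 5>2]
(B,R): NE

NE set: (B,R)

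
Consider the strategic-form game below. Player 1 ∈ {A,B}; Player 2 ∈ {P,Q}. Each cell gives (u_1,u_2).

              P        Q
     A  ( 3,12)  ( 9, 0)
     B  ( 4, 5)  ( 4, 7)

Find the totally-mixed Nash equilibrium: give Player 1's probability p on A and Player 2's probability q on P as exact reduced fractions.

(p,q) = (1/7, 5/6)

P1 indiff ⇒ q·3+(1-q)·9 = q·4+(1-q)·4 ⇒ q(-1) = (1-q)(-5) ⇒ q = 5/6
P2 indiff ⇒ p·12+(1-p)·5 = p·0+(1-p)·7 ⇒ p(12) = (1-p)(2) ⇒ p = 1/7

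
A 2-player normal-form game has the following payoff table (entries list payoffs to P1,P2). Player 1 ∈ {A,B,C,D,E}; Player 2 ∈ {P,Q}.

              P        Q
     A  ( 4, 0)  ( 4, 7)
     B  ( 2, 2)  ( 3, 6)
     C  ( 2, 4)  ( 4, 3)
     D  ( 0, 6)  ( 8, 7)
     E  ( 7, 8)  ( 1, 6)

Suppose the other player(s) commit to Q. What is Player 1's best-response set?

u_1(A vs Q) = 4
u_1(B vs Q) = 3
u_1(C vs Q) = 4
u_1(D vs Q) = 8
u_1(E vs Q) = 1
max payoff 8 at {D}

P1 best: {D}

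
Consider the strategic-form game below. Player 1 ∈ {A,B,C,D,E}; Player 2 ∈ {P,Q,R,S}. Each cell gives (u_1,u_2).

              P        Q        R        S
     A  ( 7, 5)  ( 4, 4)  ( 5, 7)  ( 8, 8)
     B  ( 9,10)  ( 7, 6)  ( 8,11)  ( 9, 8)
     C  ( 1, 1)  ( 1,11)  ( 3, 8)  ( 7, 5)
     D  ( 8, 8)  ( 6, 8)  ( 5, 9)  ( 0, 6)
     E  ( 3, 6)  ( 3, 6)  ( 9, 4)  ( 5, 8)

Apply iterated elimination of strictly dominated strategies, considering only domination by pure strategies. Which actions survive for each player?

P1 drop A (B beats it: P:9>7 Q:7>4 R:8>5 S:9>8)
P1 drop C (B beats it: P:9>1 Q:7>1 R:8>3 S:9>7)
P1 drop D (B beats it: P:9>8 Q:7>6 R:8>5 S:9>0)
P2 drop Q (S beats it: B:8>6 E:8>6)
P1→{B,E} P2→{P,R,S}

Survivors P1:{B,E} P2:{P,R,S}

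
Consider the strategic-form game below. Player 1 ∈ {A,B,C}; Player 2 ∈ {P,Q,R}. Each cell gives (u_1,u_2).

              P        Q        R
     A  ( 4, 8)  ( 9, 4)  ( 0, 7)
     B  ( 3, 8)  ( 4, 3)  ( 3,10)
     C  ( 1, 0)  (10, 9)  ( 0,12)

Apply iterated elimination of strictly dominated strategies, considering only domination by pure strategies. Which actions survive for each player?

P2 drop Q (R beats it: A:7>4 B:10>3 C:12>9)
P1 drop C (B beats it: P:3>1 R:3>0)
P1→{A,B} P2→{P,R}

Remaining: P1:{A,B} P2:{P,R}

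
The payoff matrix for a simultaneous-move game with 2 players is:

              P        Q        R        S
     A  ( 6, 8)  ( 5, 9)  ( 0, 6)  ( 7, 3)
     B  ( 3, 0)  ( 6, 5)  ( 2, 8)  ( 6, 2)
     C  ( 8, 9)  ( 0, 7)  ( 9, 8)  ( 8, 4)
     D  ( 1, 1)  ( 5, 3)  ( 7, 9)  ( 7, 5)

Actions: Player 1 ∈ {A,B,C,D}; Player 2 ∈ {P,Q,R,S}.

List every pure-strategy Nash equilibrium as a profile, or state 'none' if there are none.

(A,P): not NE [P1→C gives 8>6; P2→Q gives 9>8]
(A,Q): not NE [P1→B gives 6>5]
(A,R): not NE [P1→C gives 9>0; P2→Q gives 9>6]
(A,S): not NE [P1→C gives 8>7; P2→Q gives 9>3]
(B,P): not NE [P1→C gives 8>3; P2→R gives 8>0]
(B,Q): not NE [P2→R gives 8>5]
(B,R): not NE [P1→C gives 9>2]
(B,S): not NE [P1→C gives 8>6; P2→R gives 8>2]
(C,P): NE
(C,Q): not NE [P1→B gives 6>0; P2→P gives 9>7]
(C,R): not NE [P2→P gives 9>8]
(C,S): not NE [P2→P gives 9>4]
(D,P): not NE [P1→C gives 8>1; P2→R gives 9>1]
(D,Q): not NE [P1→B gives 6>5; P2→R gives 9>3]
(D,R): not NE [P1→C gives 9>7]
(D,S): not NE [P1→C gives 8>7; P2→R gives 9>5]

Nash profiles: (C,P)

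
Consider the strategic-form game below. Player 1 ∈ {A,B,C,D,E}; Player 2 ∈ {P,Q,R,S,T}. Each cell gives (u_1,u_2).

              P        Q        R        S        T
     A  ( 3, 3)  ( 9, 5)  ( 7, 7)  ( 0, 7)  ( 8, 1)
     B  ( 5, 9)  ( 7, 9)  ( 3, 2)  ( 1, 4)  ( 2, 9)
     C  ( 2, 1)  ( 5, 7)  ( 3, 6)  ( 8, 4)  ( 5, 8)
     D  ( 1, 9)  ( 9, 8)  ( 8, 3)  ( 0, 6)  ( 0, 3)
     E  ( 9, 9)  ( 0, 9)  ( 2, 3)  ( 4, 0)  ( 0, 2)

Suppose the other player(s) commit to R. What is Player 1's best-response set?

argmax u_1 = {D}

u_1(A vs R) = 7
u_1(B vs R) = 3
u_1(C vs R) = 3
u_1(D vs R) = 8
u_1(E vs R) = 2
max payoff 8 at {D}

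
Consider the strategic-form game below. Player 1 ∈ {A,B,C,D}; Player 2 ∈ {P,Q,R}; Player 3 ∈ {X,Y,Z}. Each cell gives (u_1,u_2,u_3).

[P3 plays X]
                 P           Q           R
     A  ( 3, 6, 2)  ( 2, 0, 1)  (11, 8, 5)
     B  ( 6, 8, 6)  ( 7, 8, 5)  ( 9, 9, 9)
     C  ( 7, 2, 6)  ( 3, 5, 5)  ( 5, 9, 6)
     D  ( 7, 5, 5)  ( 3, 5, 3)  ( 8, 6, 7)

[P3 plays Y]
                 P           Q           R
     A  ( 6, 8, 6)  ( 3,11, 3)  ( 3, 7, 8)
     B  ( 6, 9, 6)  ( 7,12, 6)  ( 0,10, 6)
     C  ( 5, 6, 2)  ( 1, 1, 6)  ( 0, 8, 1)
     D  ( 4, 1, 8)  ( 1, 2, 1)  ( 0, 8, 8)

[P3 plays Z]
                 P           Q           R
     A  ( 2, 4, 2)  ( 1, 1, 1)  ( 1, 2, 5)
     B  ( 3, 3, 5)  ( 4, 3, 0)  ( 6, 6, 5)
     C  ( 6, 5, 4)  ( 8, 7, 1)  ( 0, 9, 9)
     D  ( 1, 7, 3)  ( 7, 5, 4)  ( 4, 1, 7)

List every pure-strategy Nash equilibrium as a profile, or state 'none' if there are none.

NE set: (B,Q,Y)

(A,P,X): not NE [P1→D gives 7>3; P2→R gives 8>6; P3→Y gives 6>2]
(A,P,Y): not NE [P2→Q gives 11>8]
(A,P,Z): not NE [P1→C gives 6>2; P3→Y gives 6>2]
(A,Q,X): not NE [P1→B gives 7>2; P2→R gives 8>0; P3→Y gives 3>1]
(A,Q,Y): not NE [P1→B gives 7>3]
(A,Q,Z): not NE [P1→C gives 8>1; P2→P gives 4>1; P3→Y gives 3>1]
(A,R,X): not NE [P3→Y gives 8>5]
(A,R,Y): not NE [P2→Q gives 11>7]
(A,R,Z): not NE [P1→B gives 6>1; P2→P gives 4>2; P3→Y gives 8>5]
(B,P,X): not NE [P1→D gives 7>6; P2→R gives 9>8]
(B,P,Y): not NE [P2→Q gives 12>9]
(B,P,Z): not NE [P1→C gives 6>3; P2→R gives 6>3; P3→Y gives 6>5]
(B,Q,X): not NE [P2→R gives 9>8; P3→Y gives 6>5]
(B,Q,Y): NE
(B,Q,Z): not NE [P1→C gives 8>4; P2→R gives 6>3; P3→Y gives 6>0]
(B,R,X): not NE [P1→A gives 11>9]
(B,R,Y): not NE [P1→A gives 3>0; P2→Q gives 12>10; P3→X gives 9>6]
(B,R,Z): not NE [P3→X gives 9>5]
(C,P,X): not NE [P2→R gives 9>2]
(C,P,Y): not NE [P1→B gives 6>5; P2→R gives 8>6; P3→X gives 6>2]
(C,P,Z): not NE [P2→R gives 9>5; P3→X gives 6>4]
(C,Q,X): not NE [P1→B gives 7>3; P2→R gives 9>5; P3→Y gives 6>5]
(C,Q,Y): not NE [P1→B gives 7>1; P2→R gives 8>1]
(C,Q,Z): not NE [P2→R gives 9>7; P3→Y gives 6>1]
(C,R,X): not NE [P1→A gives 11>5; P3→Z gives 9>6]
(C,R,Y): not NE [P1→A gives 3>0; P3→Z gives 9>1]
(C,R,Z): not NE [P1→B gives 6>0]
(D,P,X): not NE [P2→R gives 6>5; P3→Y gives 8>5]
(D,P,Y): not NE [P1→B gives 6>4; P2→R gives 8>1]
(D,P,Z): not NE [P1→C gives 6>1; P3→Y gives 8>3]
(D,Q,X): not NE [P1→B gives 7>3; P2→R gives 6>5; P3→Z gives 4>3]
(D,Q,Y): not NE [P1→B gives 7>1; P2→R gives 8>2; P3→Z gives 4>1]
(D,Q,Z): not NE [P1→C gives 8>7; P2→P gives 7>5]
(D,R,X): not NE [P1→A gives 11>8; P3→Y gives 8>7]
(D,R,Y): not NE [P1→A gives 3>0]
(D,R,Z): not NE [P1→B gives 6>4; P2→P gives 7>1; P3→Y gives 8>7]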